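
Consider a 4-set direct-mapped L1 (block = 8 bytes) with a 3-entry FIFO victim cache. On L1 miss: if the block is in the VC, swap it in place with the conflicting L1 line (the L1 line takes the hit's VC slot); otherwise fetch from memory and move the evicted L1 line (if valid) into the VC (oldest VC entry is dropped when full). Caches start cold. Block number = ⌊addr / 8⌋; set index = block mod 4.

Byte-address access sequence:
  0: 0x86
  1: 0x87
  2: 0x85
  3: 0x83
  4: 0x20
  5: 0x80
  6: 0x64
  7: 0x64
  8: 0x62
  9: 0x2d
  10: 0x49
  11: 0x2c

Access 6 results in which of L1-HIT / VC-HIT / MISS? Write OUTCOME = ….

0: 0x86 (blk 16, set 0) → MISS  vc=[]
1: 0x87 (blk 16, set 0) → L1-HIT  vc=[]
2: 0x85 (blk 16, set 0) → L1-HIT  vc=[]
3: 0x83 (blk 16, set 0) → L1-HIT  vc=[]
4: 0x20 (blk 4, set 0) → MISS  vc=[16]
5: 0x80 (blk 16, set 0) → VC-HIT  vc=[4]
6: 0x64 (blk 12, set 0) → MISS  vc=[4, 16]
7: 0x64 (blk 12, set 0) → L1-HIT  vc=[4, 16]
8: 0x62 (blk 12, set 0) → L1-HIT  vc=[4, 16]
9: 0x2d (blk 5, set 1) → MISS  vc=[4, 16]
10: 0x49 (blk 9, set 1) → MISS  vc=[4, 16, 5]
11: 0x2c (blk 5, set 1) → VC-HIT  vc=[4, 16, 9]

OUTCOME = MISS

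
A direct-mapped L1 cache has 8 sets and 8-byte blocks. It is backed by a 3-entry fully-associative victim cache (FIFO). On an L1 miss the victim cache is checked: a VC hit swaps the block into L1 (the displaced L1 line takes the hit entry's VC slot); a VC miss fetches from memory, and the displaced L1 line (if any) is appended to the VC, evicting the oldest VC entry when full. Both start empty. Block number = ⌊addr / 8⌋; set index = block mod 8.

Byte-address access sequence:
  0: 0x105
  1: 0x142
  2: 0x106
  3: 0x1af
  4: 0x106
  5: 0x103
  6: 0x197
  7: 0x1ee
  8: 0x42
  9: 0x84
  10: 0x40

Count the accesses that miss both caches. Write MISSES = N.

MISSES = 7

#0 0x105→b32/s0 MISS; vc=[]
#1 0x142→b40/s0 MISS; vc=[32]
#2 0x106→b32/s0 VC-HIT; vc=[40]
#3 0x1af→b53/s5 MISS; vc=[40]
#4 0x106→b32/s0 L1-HIT; vc=[40]
#5 0x103→b32/s0 L1-HIT; vc=[40]
#6 0x197→b50/s2 MISS; vc=[40]
#7 0x1ee→b61/s5 MISS; vc=[40,53]
#8 0x42→b8/s0 MISS; vc=[40,53,32]
#9 0x84→b16/s0 MISS; vc=[53,32,8]
#10 0x40→b8/s0 VC-HIT; vc=[53,32,16]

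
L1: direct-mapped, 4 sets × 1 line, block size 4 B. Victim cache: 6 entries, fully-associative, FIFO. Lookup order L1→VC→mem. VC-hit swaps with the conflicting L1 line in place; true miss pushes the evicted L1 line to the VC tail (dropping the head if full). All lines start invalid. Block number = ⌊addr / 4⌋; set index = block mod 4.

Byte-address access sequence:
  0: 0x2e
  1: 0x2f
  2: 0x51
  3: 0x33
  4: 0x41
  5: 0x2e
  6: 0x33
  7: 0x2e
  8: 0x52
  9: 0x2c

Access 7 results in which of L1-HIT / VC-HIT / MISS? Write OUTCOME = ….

OUTCOME = L1-HIT

0: 0x2e (blk 11, set 3) → MISS  vc=[]
1: 0x2f (blk 11, set 3) → L1-HIT  vc=[]
2: 0x51 (blk 20, set 0) → MISS  vc=[]
3: 0x33 (blk 12, set 0) → MISS  vc=[20]
4: 0x41 (blk 16, set 0) → MISS  vc=[20, 12]
5: 0x2e (blk 11, set 3) → L1-HIT  vc=[20, 12]
6: 0x33 (blk 12, set 0) → VC-HIT  vc=[20, 16]
7: 0x2e (blk 11, set 3) → L1-HIT  vc=[20, 16]
8: 0x52 (blk 20, set 0) → VC-HIT  vc=[12, 16]
9: 0x2c (blk 11, set 3) → L1-HIT  vc=[12, 16]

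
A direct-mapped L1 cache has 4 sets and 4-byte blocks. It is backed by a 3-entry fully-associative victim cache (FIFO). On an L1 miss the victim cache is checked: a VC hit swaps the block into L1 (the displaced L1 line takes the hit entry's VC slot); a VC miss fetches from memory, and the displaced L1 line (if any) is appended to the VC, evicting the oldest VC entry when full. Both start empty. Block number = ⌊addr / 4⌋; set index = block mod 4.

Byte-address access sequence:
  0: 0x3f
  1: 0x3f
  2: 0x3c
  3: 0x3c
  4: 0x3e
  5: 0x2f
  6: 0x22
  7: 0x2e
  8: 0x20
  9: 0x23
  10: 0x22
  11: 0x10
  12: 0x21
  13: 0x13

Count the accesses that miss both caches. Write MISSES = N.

#0 0x3f→b15/s3 MISS; vc=[]
#1 0x3f→b15/s3 L1-HIT; vc=[]
#2 0x3c→b15/s3 L1-HIT; vc=[]
#3 0x3c→b15/s3 L1-HIT; vc=[]
#4 0x3e→b15/s3 L1-HIT; vc=[]
#5 0x2f→b11/s3 MISS; vc=[15]
#6 0x22→b8/s0 MISS; vc=[15]
#7 0x2e→b11/s3 L1-HIT; vc=[15]
#8 0x20→b8/s0 L1-HIT; vc=[15]
#9 0x23→b8/s0 L1-HIT; vc=[15]
#10 0x22→b8/s0 L1-HIT; vc=[15]
#11 0x10→b4/s0 MISS; vc=[15,8]
#12 0x21→b8/s0 VC-HIT; vc=[15,4]
#13 0x13→b4/s0 VC-HIT; vc=[15,8]

MISSES = 4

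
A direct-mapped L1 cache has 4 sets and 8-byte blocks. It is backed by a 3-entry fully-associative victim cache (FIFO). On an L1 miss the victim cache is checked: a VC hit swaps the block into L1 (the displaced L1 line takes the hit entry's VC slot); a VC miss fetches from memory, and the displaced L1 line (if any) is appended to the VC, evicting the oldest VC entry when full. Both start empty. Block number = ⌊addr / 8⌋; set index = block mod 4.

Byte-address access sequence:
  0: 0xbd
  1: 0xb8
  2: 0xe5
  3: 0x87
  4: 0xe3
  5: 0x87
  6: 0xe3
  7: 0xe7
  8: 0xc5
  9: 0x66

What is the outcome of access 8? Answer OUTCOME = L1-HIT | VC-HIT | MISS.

OUTCOME = MISS

  [0] addr=0xbd blk=23 s=3: MISS | VC []
  [1] addr=0xb8 blk=23 s=3: L1-HIT | VC []
  [2] addr=0xe5 blk=28 s=0: MISS | VC []
  [3] addr=0x87 blk=16 s=0: MISS | VC [28]
  [4] addr=0xe3 blk=28 s=0: VC-HIT | VC [16]
  [5] addr=0x87 blk=16 s=0: VC-HIT | VC [28]
  [6] addr=0xe3 blk=28 s=0: VC-HIT | VC [16]
  [7] addr=0xe7 blk=28 s=0: L1-HIT | VC [16]
  [8] addr=0xc5 blk=24 s=0: MISS | VC [16, 28]
  [9] addr=0x66 blk=12 s=0: MISS | VC [16, 28, 24]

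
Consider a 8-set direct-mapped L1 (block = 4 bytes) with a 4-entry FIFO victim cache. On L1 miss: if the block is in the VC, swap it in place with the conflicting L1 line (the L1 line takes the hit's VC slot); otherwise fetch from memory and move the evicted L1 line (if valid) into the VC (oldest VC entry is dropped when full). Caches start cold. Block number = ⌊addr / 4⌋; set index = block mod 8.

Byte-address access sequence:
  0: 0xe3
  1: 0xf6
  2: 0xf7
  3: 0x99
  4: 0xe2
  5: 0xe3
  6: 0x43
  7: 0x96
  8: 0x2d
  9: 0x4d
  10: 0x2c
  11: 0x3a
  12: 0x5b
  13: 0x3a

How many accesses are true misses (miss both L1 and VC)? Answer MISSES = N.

MISSES = 9

  [0] addr=0xe3 blk=56 s=0: MISS | VC []
  [1] addr=0xf6 blk=61 s=5: MISS | VC []
  [2] addr=0xf7 blk=61 s=5: L1-HIT | VC []
  [3] addr=0x99 blk=38 s=6: MISS | VC []
  [4] addr=0xe2 blk=56 s=0: L1-HIT | VC []
  [5] addr=0xe3 blk=56 s=0: L1-HIT | VC []
  [6] addr=0x43 blk=16 s=0: MISS | VC [56]
  [7] addr=0x96 blk=37 s=5: MISS | VC [56, 61]
  [8] addr=0x2d blk=11 s=3: MISS | VC [56, 61]
  [9] addr=0x4d blk=19 s=3: MISS | VC [56, 61, 11]
  [10] addr=0x2c blk=11 s=3: VC-HIT | VC [56, 61, 19]
  [11] addr=0x3a blk=14 s=6: MISS | VC [56, 61, 19, 38]
  [12] addr=0x5b blk=22 s=6: MISS | VC [61, 19, 38, 14]
  [13] addr=0x3a blk=14 s=6: VC-HIT | VC [61, 19, 38, 22]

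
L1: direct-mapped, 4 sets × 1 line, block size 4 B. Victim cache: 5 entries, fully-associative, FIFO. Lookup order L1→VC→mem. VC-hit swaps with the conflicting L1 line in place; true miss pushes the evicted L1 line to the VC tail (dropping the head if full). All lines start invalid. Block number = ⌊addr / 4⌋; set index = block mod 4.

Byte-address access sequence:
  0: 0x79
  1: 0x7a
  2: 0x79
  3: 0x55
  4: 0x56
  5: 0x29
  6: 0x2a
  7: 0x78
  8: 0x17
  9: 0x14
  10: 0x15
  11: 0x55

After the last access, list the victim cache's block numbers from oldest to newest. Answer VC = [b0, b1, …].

VC = [10, 5]

#0 0x79→b30/s2 MISS; vc=[]
#1 0x7a→b30/s2 L1-HIT; vc=[]
#2 0x79→b30/s2 L1-HIT; vc=[]
#3 0x55→b21/s1 MISS; vc=[]
#4 0x56→b21/s1 L1-HIT; vc=[]
#5 0x29→b10/s2 MISS; vc=[30]
#6 0x2a→b10/s2 L1-HIT; vc=[30]
#7 0x78→b30/s2 VC-HIT; vc=[10]
#8 0x17→b5/s1 MISS; vc=[10,21]
#9 0x14→b5/s1 L1-HIT; vc=[10,21]
#10 0x15→b5/s1 L1-HIT; vc=[10,21]
#11 0x55→b21/s1 VC-HIT; vc=[10,5]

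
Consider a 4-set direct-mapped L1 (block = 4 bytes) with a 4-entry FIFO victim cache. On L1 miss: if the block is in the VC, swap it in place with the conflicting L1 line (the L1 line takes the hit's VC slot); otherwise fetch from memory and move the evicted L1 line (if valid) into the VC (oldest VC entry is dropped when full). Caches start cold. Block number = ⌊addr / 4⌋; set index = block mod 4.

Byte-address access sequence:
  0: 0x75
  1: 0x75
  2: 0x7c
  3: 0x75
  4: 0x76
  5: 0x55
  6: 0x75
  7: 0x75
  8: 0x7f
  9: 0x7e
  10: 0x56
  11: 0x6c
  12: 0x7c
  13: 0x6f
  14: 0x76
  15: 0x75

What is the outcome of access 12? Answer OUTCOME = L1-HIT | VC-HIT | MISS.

0: 0x75 (blk 29, set 1) → MISS  vc=[]
1: 0x75 (blk 29, set 1) → L1-HIT  vc=[]
2: 0x7c (blk 31, set 3) → MISS  vc=[]
3: 0x75 (blk 29, set 1) → L1-HIT  vc=[]
4: 0x76 (blk 29, set 1) → L1-HIT  vc=[]
5: 0x55 (blk 21, set 1) → MISS  vc=[29]
6: 0x75 (blk 29, set 1) → VC-HIT  vc=[21]
7: 0x75 (blk 29, set 1) → L1-HIT  vc=[21]
8: 0x7f (blk 31, set 3) → L1-HIT  vc=[21]
9: 0x7e (blk 31, set 3) → L1-HIT  vc=[21]
10: 0x56 (blk 21, set 1) → VC-HIT  vc=[29]
11: 0x6c (blk 27, set 3) → MISS  vc=[29, 31]
12: 0x7c (blk 31, set 3) → VC-HIT  vc=[29, 27]
13: 0x6f (blk 27, set 3) → VC-HIT  vc=[29, 31]
14: 0x76 (blk 29, set 1) → VC-HIT  vc=[21, 31]
15: 0x75 (blk 29, set 1) → L1-HIT  vc=[21, 31]

OUTCOME = VC-HIT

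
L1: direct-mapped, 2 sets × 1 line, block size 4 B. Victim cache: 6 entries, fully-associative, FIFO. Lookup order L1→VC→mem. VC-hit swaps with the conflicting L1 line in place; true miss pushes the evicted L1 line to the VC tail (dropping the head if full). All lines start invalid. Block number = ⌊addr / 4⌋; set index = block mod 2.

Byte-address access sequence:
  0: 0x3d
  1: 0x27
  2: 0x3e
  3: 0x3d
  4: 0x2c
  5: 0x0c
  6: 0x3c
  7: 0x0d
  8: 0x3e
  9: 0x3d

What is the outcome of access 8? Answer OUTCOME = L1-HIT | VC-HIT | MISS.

#0 0x3d→b15/s1 MISS; vc=[]
#1 0x27→b9/s1 MISS; vc=[15]
#2 0x3e→b15/s1 VC-HIT; vc=[9]
#3 0x3d→b15/s1 L1-HIT; vc=[9]
#4 0x2c→b11/s1 MISS; vc=[9,15]
#5 0xc→b3/s1 MISS; vc=[9,15,11]
#6 0x3c→b15/s1 VC-HIT; vc=[9,3,11]
#7 0xd→b3/s1 VC-HIT; vc=[9,15,11]
#8 0x3e→b15/s1 VC-HIT; vc=[9,3,11]
#9 0x3d→b15/s1 L1-HIT; vc=[9,3,11]

OUTCOME = VC-HIT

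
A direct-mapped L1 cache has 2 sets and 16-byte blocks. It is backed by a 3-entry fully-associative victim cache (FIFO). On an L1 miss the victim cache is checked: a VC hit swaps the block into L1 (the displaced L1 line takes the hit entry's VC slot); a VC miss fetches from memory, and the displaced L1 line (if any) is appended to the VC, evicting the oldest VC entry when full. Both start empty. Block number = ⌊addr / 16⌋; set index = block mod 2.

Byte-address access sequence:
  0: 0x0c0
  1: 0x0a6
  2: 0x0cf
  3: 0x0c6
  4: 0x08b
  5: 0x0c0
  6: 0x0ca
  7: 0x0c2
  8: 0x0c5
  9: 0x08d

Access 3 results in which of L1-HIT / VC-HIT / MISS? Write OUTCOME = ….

  [0] addr=0xc0 blk=12 s=0: MISS | VC []
  [1] addr=0xa6 blk=10 s=0: MISS | VC [12]
  [2] addr=0xcf blk=12 s=0: VC-HIT | VC [10]
  [3] addr=0xc6 blk=12 s=0: L1-HIT | VC [10]
  [4] addr=0x8b blk=8 s=0: MISS | VC [10, 12]
  [5] addr=0xc0 blk=12 s=0: VC-HIT | VC [10, 8]
  [6] addr=0xca blk=12 s=0: L1-HIT | VC [10, 8]
  [7] addr=0xc2 blk=12 s=0: L1-HIT | VC [10, 8]
  [8] addr=0xc5 blk=12 s=0: L1-HIT | VC [10, 8]
  [9] addr=0x8d blk=8 s=0: VC-HIT | VC [10, 12]

OUTCOME = L1-HIT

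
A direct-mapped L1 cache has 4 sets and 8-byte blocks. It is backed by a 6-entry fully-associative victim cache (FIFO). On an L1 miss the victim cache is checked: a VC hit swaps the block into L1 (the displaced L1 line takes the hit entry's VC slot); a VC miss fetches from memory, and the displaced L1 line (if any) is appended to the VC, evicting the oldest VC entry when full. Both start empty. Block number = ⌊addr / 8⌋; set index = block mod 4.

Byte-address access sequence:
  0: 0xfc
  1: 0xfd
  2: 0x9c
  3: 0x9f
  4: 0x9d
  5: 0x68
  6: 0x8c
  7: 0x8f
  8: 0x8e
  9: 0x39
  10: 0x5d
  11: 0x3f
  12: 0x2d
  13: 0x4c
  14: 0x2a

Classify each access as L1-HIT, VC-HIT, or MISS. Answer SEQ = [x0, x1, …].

#0 0xfc→b31/s3 MISS; vc=[]
#1 0xfd→b31/s3 L1-HIT; vc=[]
#2 0x9c→b19/s3 MISS; vc=[31]
#3 0x9f→b19/s3 L1-HIT; vc=[31]
#4 0x9d→b19/s3 L1-HIT; vc=[31]
#5 0x68→b13/s1 MISS; vc=[31]
#6 0x8c→b17/s1 MISS; vc=[31,13]
#7 0x8f→b17/s1 L1-HIT; vc=[31,13]
#8 0x8e→b17/s1 L1-HIT; vc=[31,13]
#9 0x39→b7/s3 MISS; vc=[31,13,19]
#10 0x5d→b11/s3 MISS; vc=[31,13,19,7]
#11 0x3f→b7/s3 VC-HIT; vc=[31,13,19,11]
#12 0x2d→b5/s1 MISS; vc=[31,13,19,11,17]
#13 0x4c→b9/s1 MISS; vc=[31,13,19,11,17,5]
#14 0x2a→b5/s1 VC-HIT; vc=[31,13,19,11,17,9]

SEQ = [MISS, L1-HIT, MISS, L1-HIT, L1-HIT, MISS, MISS, L1-HIT, L1-HIT, MISS, MISS, VC-HIT, MISS, MISS, VC-HIT]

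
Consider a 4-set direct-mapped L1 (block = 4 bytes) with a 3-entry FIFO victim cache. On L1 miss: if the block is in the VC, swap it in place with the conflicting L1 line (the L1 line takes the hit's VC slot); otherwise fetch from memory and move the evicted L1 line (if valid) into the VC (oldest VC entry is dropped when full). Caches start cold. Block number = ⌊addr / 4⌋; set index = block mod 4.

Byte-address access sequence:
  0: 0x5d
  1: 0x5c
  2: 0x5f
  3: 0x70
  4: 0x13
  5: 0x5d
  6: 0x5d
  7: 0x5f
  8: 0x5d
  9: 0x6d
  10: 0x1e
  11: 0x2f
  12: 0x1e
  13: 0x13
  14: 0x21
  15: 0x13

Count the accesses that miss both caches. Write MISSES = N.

  [0] addr=0x5d blk=23 s=3: MISS | VC []
  [1] addr=0x5c blk=23 s=3: L1-HIT | VC []
  [2] addr=0x5f blk=23 s=3: L1-HIT | VC []
  [3] addr=0x70 blk=28 s=0: MISS | VC []
  [4] addr=0x13 blk=4 s=0: MISS | VC [28]
  [5] addr=0x5d blk=23 s=3: L1-HIT | VC [28]
  [6] addr=0x5d blk=23 s=3: L1-HIT | VC [28]
  [7] addr=0x5f blk=23 s=3: L1-HIT | VC [28]
  [8] addr=0x5d blk=23 s=3: L1-HIT | VC [28]
  [9] addr=0x6d blk=27 s=3: MISS | VC [28, 23]
  [10] addr=0x1e blk=7 s=3: MISS | VC [28, 23, 27]
  [11] addr=0x2f blk=11 s=3: MISS | VC [23, 27, 7]
  [12] addr=0x1e blk=7 s=3: VC-HIT | VC [23, 27, 11]
  [13] addr=0x13 blk=4 s=0: L1-HIT | VC [23, 27, 11]
  [14] addr=0x21 blk=8 s=0: MISS | VC [27, 11, 4]
  [15] addr=0x13 blk=4 s=0: VC-HIT | VC [27, 11, 8]

MISSES = 7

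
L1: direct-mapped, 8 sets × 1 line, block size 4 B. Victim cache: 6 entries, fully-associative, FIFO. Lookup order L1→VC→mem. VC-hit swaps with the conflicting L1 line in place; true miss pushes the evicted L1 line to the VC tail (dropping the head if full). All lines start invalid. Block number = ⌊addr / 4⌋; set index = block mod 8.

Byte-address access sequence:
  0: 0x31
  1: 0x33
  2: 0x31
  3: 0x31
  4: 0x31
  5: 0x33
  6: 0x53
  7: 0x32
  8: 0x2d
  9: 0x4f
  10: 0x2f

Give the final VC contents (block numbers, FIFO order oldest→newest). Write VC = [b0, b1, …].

0: 0x31 (blk 12, set 4) → MISS  vc=[]
1: 0x33 (blk 12, set 4) → L1-HIT  vc=[]
2: 0x31 (blk 12, set 4) → L1-HIT  vc=[]
3: 0x31 (blk 12, set 4) → L1-HIT  vc=[]
4: 0x31 (blk 12, set 4) → L1-HIT  vc=[]
5: 0x33 (blk 12, set 4) → L1-HIT  vc=[]
6: 0x53 (blk 20, set 4) → MISS  vc=[12]
7: 0x32 (blk 12, set 4) → VC-HIT  vc=[20]
8: 0x2d (blk 11, set 3) → MISS  vc=[20]
9: 0x4f (blk 19, set 3) → MISS  vc=[20, 11]
10: 0x2f (blk 11, set 3) → VC-HIT  vc=[20, 19]

VC = [20, 19]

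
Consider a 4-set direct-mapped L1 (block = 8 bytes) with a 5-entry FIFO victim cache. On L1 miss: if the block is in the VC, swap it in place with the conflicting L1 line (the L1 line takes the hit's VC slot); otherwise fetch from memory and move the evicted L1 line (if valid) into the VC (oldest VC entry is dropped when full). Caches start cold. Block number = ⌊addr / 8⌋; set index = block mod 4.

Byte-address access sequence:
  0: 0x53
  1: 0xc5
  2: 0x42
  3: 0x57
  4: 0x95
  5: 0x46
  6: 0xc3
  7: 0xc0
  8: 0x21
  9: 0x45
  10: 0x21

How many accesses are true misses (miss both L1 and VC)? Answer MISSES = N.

MISSES = 5

  [0] addr=0x53 blk=10 s=2: MISS | VC []
  [1] addr=0xc5 blk=24 s=0: MISS | VC []
  [2] addr=0x42 blk=8 s=0: MISS | VC [24]
  [3] addr=0x57 blk=10 s=2: L1-HIT | VC [24]
  [4] addr=0x95 blk=18 s=2: MISS | VC [24, 10]
  [5] addr=0x46 blk=8 s=0: L1-HIT | VC [24, 10]
  [6] addr=0xc3 blk=24 s=0: VC-HIT | VC [8, 10]
  [7] addr=0xc0 blk=24 s=0: L1-HIT | VC [8, 10]
  [8] addr=0x21 blk=4 s=0: MISS | VC [8, 10, 24]
  [9] addr=0x45 blk=8 s=0: VC-HIT | VC [4, 10, 24]
  [10] addr=0x21 blk=4 s=0: VC-HIT | VC [8, 10, 24]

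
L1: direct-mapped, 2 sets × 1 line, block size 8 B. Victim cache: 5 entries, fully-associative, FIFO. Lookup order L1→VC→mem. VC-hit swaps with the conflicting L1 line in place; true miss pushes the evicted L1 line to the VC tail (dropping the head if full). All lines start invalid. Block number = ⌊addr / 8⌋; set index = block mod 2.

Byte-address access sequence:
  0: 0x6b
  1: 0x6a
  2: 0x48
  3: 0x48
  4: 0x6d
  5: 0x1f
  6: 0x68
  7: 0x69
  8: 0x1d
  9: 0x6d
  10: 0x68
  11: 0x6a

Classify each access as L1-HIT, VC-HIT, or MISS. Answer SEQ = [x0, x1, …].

0: 0x6b (blk 13, set 1) → MISS  vc=[]
1: 0x6a (blk 13, set 1) → L1-HIT  vc=[]
2: 0x48 (blk 9, set 1) → MISS  vc=[13]
3: 0x48 (blk 9, set 1) → L1-HIT  vc=[13]
4: 0x6d (blk 13, set 1) → VC-HIT  vc=[9]
5: 0x1f (blk 3, set 1) → MISS  vc=[9, 13]
6: 0x68 (blk 13, set 1) → VC-HIT  vc=[9, 3]
7: 0x69 (blk 13, set 1) → L1-HIT  vc=[9, 3]
8: 0x1d (blk 3, set 1) → VC-HIT  vc=[9, 13]
9: 0x6d (blk 13, set 1) → VC-HIT  vc=[9, 3]
10: 0x68 (blk 13, set 1) → L1-HIT  vc=[9, 3]
11: 0x6a (blk 13, set 1) → L1-HIT  vc=[9, 3]

SEQ = [MISS, L1-HIT, MISS, L1-HIT, VC-HIT, MISS, VC-HIT, L1-HIT, VC-HIT, VC-HIT, L1-HIT, L1-HIT]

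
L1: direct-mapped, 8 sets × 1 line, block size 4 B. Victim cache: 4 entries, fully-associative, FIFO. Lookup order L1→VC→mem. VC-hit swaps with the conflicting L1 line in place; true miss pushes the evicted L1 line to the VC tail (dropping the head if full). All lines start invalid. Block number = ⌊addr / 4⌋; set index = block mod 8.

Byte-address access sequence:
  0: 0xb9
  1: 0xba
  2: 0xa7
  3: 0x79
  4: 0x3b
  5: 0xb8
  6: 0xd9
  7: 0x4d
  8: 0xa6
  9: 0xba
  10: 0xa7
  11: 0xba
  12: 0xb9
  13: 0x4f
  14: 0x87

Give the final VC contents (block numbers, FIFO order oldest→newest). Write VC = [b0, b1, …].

VC = [14, 30, 54, 41]

0: 0xb9 (blk 46, set 6) → MISS  vc=[]
1: 0xba (blk 46, set 6) → L1-HIT  vc=[]
2: 0xa7 (blk 41, set 1) → MISS  vc=[]
3: 0x79 (blk 30, set 6) → MISS  vc=[46]
4: 0x3b (blk 14, set 6) → MISS  vc=[46, 30]
5: 0xb8 (blk 46, set 6) → VC-HIT  vc=[14, 30]
6: 0xd9 (blk 54, set 6) → MISS  vc=[14, 30, 46]
7: 0x4d (blk 19, set 3) → MISS  vc=[14, 30, 46]
8: 0xa6 (blk 41, set 1) → L1-HIT  vc=[14, 30, 46]
9: 0xba (blk 46, set 6) → VC-HIT  vc=[14, 30, 54]
10: 0xa7 (blk 41, set 1) → L1-HIT  vc=[14, 30, 54]
11: 0xba (blk 46, set 6) → L1-HIT  vc=[14, 30, 54]
12: 0xb9 (blk 46, set 6) → L1-HIT  vc=[14, 30, 54]
13: 0x4f (blk 19, set 3) → L1-HIT  vc=[14, 30, 54]
14: 0x87 (blk 33, set 1) → MISS  vc=[14, 30, 54, 41]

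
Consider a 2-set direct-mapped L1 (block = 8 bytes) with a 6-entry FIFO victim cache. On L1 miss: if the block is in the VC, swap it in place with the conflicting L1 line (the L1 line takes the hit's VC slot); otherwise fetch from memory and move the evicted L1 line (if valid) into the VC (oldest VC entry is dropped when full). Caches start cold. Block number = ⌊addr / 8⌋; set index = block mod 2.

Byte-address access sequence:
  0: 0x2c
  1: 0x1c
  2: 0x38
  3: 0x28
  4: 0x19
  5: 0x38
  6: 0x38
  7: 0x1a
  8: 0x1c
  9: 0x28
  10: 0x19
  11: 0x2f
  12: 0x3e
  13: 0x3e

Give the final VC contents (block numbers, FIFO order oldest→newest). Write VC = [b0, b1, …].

0: 0x2c (blk 5, set 1) → MISS  vc=[]
1: 0x1c (blk 3, set 1) → MISS  vc=[5]
2: 0x38 (blk 7, set 1) → MISS  vc=[5, 3]
3: 0x28 (blk 5, set 1) → VC-HIT  vc=[7, 3]
4: 0x19 (blk 3, set 1) → VC-HIT  vc=[7, 5]
5: 0x38 (blk 7, set 1) → VC-HIT  vc=[3, 5]
6: 0x38 (blk 7, set 1) → L1-HIT  vc=[3, 5]
7: 0x1a (blk 3, set 1) → VC-HIT  vc=[7, 5]
8: 0x1c (blk 3, set 1) → L1-HIT  vc=[7, 5]
9: 0x28 (blk 5, set 1) → VC-HIT  vc=[7, 3]
10: 0x19 (blk 3, set 1) → VC-HIT  vc=[7, 5]
11: 0x2f (blk 5, set 1) → VC-HIT  vc=[7, 3]
12: 0x3e (blk 7, set 1) → VC-HIT  vc=[5, 3]
13: 0x3e (blk 7, set 1) → L1-HIT  vc=[5, 3]

VC = [5, 3]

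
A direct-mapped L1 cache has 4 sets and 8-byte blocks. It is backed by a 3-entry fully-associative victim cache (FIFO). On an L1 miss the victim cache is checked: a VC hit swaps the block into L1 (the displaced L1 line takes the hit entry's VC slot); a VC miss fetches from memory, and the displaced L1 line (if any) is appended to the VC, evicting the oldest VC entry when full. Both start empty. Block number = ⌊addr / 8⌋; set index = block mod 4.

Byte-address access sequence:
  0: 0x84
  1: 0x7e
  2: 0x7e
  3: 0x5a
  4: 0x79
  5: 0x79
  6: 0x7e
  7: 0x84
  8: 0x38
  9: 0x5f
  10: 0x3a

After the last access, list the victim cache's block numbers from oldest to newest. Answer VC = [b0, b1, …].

0: 0x84 (blk 16, set 0) → MISS  vc=[]
1: 0x7e (blk 15, set 3) → MISS  vc=[]
2: 0x7e (blk 15, set 3) → L1-HIT  vc=[]
3: 0x5a (blk 11, set 3) → MISS  vc=[15]
4: 0x79 (blk 15, set 3) → VC-HIT  vc=[11]
5: 0x79 (blk 15, set 3) → L1-HIT  vc=[11]
6: 0x7e (blk 15, set 3) → L1-HIT  vc=[11]
7: 0x84 (blk 16, set 0) → L1-HIT  vc=[11]
8: 0x38 (blk 7, set 3) → MISS  vc=[11, 15]
9: 0x5f (blk 11, set 3) → VC-HIT  vc=[7, 15]
10: 0x3a (blk 7, set 3) → VC-HIT  vc=[11, 15]

VC = [11, 15]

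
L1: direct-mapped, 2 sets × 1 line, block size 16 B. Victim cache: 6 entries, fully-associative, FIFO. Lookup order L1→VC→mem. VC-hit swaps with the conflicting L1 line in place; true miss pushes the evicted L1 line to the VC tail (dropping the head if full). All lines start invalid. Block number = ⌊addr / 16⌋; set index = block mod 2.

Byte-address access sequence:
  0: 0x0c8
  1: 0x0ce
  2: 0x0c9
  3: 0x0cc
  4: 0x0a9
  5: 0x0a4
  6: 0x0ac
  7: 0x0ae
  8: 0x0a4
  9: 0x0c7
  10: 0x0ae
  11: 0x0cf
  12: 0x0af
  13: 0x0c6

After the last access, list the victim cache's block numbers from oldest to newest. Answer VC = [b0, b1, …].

  [0] addr=0xc8 blk=12 s=0: MISS | VC []
  [1] addr=0xce blk=12 s=0: L1-HIT | VC []
  [2] addr=0xc9 blk=12 s=0: L1-HIT | VC []
  [3] addr=0xcc blk=12 s=0: L1-HIT | VC []
  [4] addr=0xa9 blk=10 s=0: MISS | VC [12]
  [5] addr=0xa4 blk=10 s=0: L1-HIT | VC [12]
  [6] addr=0xac blk=10 s=0: L1-HIT | VC [12]
  [7] addr=0xae blk=10 s=0: L1-HIT | VC [12]
  [8] addr=0xa4 blk=10 s=0: L1-HIT | VC [12]
  [9] addr=0xc7 blk=12 s=0: VC-HIT | VC [10]
  [10] addr=0xae blk=10 s=0: VC-HIT | VC [12]
  [11] addr=0xcf blk=12 s=0: VC-HIT | VC [10]
  [12] addr=0xaf blk=10 s=0: VC-HIT | VC [12]
  [13] addr=0xc6 blk=12 s=0: VC-HIT | VC [10]

VC = [10]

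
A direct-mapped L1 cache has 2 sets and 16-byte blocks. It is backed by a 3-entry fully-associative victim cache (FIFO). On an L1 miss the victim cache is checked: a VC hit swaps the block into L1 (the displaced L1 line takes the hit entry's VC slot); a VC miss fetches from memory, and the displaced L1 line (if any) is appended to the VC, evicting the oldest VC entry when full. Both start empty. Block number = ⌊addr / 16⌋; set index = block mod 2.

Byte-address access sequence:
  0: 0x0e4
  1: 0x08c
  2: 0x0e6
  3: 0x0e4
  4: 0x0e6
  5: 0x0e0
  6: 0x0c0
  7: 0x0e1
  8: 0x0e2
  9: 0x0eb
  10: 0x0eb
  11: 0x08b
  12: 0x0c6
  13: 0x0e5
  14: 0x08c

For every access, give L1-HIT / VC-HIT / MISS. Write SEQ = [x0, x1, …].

SEQ = [MISS, MISS, VC-HIT, L1-HIT, L1-HIT, L1-HIT, MISS, VC-HIT, L1-HIT, L1-HIT, L1-HIT, VC-HIT, VC-HIT, VC-HIT, VC-HIT]

#0 0xe4→b14/s0 MISS; vc=[]
#1 0x8c→b8/s0 MISS; vc=[14]
#2 0xe6→b14/s0 VC-HIT; vc=[8]
#3 0xe4→b14/s0 L1-HIT; vc=[8]
#4 0xe6→b14/s0 L1-HIT; vc=[8]
#5 0xe0→b14/s0 L1-HIT; vc=[8]
#6 0xc0→b12/s0 MISS; vc=[8,14]
#7 0xe1→b14/s0 VC-HIT; vc=[8,12]
#8 0xe2→b14/s0 L1-HIT; vc=[8,12]
#9 0xeb→b14/s0 L1-HIT; vc=[8,12]
#10 0xeb→b14/s0 L1-HIT; vc=[8,12]
#11 0x8b→b8/s0 VC-HIT; vc=[14,12]
#12 0xc6→b12/s0 VC-HIT; vc=[14,8]
#13 0xe5→b14/s0 VC-HIT; vc=[12,8]
#14 0x8c→b8/s0 VC-HIT; vc=[12,14]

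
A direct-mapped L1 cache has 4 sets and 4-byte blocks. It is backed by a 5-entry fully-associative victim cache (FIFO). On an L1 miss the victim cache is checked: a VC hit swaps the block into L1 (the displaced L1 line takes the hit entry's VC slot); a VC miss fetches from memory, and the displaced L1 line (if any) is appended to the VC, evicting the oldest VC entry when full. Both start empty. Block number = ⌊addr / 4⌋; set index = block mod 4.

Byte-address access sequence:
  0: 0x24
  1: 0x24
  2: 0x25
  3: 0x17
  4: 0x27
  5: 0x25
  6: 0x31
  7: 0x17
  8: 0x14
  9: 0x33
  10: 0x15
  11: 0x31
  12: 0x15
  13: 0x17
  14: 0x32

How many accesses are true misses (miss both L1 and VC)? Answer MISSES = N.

#0 0x24→b9/s1 MISS; vc=[]
#1 0x24→b9/s1 L1-HIT; vc=[]
#2 0x25→b9/s1 L1-HIT; vc=[]
#3 0x17→b5/s1 MISS; vc=[9]
#4 0x27→b9/s1 VC-HIT; vc=[5]
#5 0x25→b9/s1 L1-HIT; vc=[5]
#6 0x31→b12/s0 MISS; vc=[5]
#7 0x17→b5/s1 VC-HIT; vc=[9]
#8 0x14→b5/s1 L1-HIT; vc=[9]
#9 0x33→b12/s0 L1-HIT; vc=[9]
#10 0x15→b5/s1 L1-HIT; vc=[9]
#11 0x31→b12/s0 L1-HIT; vc=[9]
#12 0x15→b5/s1 L1-HIT; vc=[9]
#13 0x17→b5/s1 L1-HIT; vc=[9]
#14 0x32→b12/s0 L1-HIT; vc=[9]

MISSES = 3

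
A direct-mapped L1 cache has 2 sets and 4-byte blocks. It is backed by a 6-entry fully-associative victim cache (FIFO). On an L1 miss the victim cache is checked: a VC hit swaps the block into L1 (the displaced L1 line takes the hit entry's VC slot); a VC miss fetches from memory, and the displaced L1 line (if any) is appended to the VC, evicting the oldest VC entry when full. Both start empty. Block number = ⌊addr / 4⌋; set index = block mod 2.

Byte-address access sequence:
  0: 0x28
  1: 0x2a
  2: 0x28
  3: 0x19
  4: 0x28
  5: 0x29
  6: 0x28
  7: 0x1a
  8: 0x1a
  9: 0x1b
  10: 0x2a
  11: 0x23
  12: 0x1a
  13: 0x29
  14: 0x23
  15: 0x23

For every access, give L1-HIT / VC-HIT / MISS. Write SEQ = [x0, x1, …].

#0 0x28→b10/s0 MISS; vc=[]
#1 0x2a→b10/s0 L1-HIT; vc=[]
#2 0x28→b10/s0 L1-HIT; vc=[]
#3 0x19→b6/s0 MISS; vc=[10]
#4 0x28→b10/s0 VC-HIT; vc=[6]
#5 0x29→b10/s0 L1-HIT; vc=[6]
#6 0x28→b10/s0 L1-HIT; vc=[6]
#7 0x1a→b6/s0 VC-HIT; vc=[10]
#8 0x1a→b6/s0 L1-HIT; vc=[10]
#9 0x1b→b6/s0 L1-HIT; vc=[10]
#10 0x2a→b10/s0 VC-HIT; vc=[6]
#11 0x23→b8/s0 MISS; vc=[6,10]
#12 0x1a→b6/s0 VC-HIT; vc=[8,10]
#13 0x29→b10/s0 VC-HIT; vc=[8,6]
#14 0x23→b8/s0 VC-HIT; vc=[10,6]
#15 0x23→b8/s0 L1-HIT; vc=[10,6]

SEQ = [MISS, L1-HIT, L1-HIT, MISS, VC-HIT, L1-HIT, L1-HIT, VC-HIT, L1-HIT, L1-HIT, VC-HIT, MISS, VC-HIT, VC-HIT, VC-HIT, L1-HIT]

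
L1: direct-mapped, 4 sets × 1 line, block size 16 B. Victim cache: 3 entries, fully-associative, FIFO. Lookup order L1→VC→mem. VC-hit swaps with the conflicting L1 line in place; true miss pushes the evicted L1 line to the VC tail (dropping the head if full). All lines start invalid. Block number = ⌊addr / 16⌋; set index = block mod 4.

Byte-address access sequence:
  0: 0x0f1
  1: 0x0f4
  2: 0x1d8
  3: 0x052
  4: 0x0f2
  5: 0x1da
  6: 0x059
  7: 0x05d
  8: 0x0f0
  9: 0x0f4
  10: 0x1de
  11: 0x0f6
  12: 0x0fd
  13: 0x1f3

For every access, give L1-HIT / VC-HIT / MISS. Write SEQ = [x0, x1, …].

SEQ = [MISS, L1-HIT, MISS, MISS, L1-HIT, VC-HIT, VC-HIT, L1-HIT, L1-HIT, L1-HIT, VC-HIT, L1-HIT, L1-HIT, MISS]

  [0] addr=0xf1 blk=15 s=3: MISS | VC []
  [1] addr=0xf4 blk=15 s=3: L1-HIT | VC []
  [2] addr=0x1d8 blk=29 s=1: MISS | VC []
  [3] addr=0x52 blk=5 s=1: MISS | VC [29]
  [4] addr=0xf2 blk=15 s=3: L1-HIT | VC [29]
  [5] addr=0x1da blk=29 s=1: VC-HIT | VC [5]
  [6] addr=0x59 blk=5 s=1: VC-HIT | VC [29]
  [7] addr=0x5d blk=5 s=1: L1-HIT | VC [29]
  [8] addr=0xf0 blk=15 s=3: L1-HIT | VC [29]
  [9] addr=0xf4 blk=15 s=3: L1-HIT | VC [29]
  [10] addr=0x1de blk=29 s=1: VC-HIT | VC [5]
  [11] addr=0xf6 blk=15 s=3: L1-HIT | VC [5]
  [12] addr=0xfd blk=15 s=3: L1-HIT | VC [5]
  [13] addr=0x1f3 blk=31 s=3: MISS | VC [5, 15]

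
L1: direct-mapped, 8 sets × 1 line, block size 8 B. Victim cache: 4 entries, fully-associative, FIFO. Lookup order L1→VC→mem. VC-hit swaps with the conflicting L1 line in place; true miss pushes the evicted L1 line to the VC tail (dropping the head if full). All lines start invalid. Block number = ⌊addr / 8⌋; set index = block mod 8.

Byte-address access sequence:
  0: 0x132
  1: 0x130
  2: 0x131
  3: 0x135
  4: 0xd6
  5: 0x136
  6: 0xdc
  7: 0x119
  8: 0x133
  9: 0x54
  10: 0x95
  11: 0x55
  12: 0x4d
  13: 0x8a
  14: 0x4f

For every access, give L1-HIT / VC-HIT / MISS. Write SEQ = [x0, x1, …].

SEQ = [MISS, L1-HIT, L1-HIT, L1-HIT, MISS, L1-HIT, MISS, MISS, L1-HIT, MISS, MISS, VC-HIT, MISS, MISS, VC-HIT]

0: 0x132 (blk 38, set 6) → MISS  vc=[]
1: 0x130 (blk 38, set 6) → L1-HIT  vc=[]
2: 0x131 (blk 38, set 6) → L1-HIT  vc=[]
3: 0x135 (blk 38, set 6) → L1-HIT  vc=[]
4: 0xd6 (blk 26, set 2) → MISS  vc=[]
5: 0x136 (blk 38, set 6) → L1-HIT  vc=[]
6: 0xdc (blk 27, set 3) → MISS  vc=[]
7: 0x119 (blk 35, set 3) → MISS  vc=[27]
8: 0x133 (blk 38, set 6) → L1-HIT  vc=[27]
9: 0x54 (blk 10, set 2) → MISS  vc=[27, 26]
10: 0x95 (blk 18, set 2) → MISS  vc=[27, 26, 10]
11: 0x55 (blk 10, set 2) → VC-HIT  vc=[27, 26, 18]
12: 0x4d (blk 9, set 1) → MISS  vc=[27, 26, 18]
13: 0x8a (blk 17, set 1) → MISS  vc=[27, 26, 18, 9]
14: 0x4f (blk 9, set 1) → VC-HIT  vc=[27, 26, 18, 17]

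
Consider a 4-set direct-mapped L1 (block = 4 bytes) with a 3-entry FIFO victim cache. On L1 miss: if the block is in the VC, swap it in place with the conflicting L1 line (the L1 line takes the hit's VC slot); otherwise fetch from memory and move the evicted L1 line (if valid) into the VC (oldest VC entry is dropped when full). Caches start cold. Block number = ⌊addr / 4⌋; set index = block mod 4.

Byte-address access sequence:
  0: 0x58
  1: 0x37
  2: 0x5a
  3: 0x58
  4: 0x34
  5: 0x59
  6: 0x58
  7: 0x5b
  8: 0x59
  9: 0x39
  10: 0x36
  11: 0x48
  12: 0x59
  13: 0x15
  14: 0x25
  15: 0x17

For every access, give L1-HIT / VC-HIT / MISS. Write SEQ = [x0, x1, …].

  [0] addr=0x58 blk=22 s=2: MISS | VC []
  [1] addr=0x37 blk=13 s=1: MISS | VC []
  [2] addr=0x5a blk=22 s=2: L1-HIT | VC []
  [3] addr=0x58 blk=22 s=2: L1-HIT | VC []
  [4] addr=0x34 blk=13 s=1: L1-HIT | VC []
  [5] addr=0x59 blk=22 s=2: L1-HIT | VC []
  [6] addr=0x58 blk=22 s=2: L1-HIT | VC []
  [7] addr=0x5b blk=22 s=2: L1-HIT | VC []
  [8] addr=0x59 blk=22 s=2: L1-HIT | VC []
  [9] addr=0x39 blk=14 s=2: MISS | VC [22]
  [10] addr=0x36 blk=13 s=1: L1-HIT | VC [22]
  [11] addr=0x48 blk=18 s=2: MISS | VC [22, 14]
  [12] addr=0x59 blk=22 s=2: VC-HIT | VC [18, 14]
  [13] addr=0x15 blk=5 s=1: MISS | VC [18, 14, 13]
  [14] addr=0x25 blk=9 s=1: MISS | VC [14, 13, 5]
  [15] addr=0x17 blk=5 s=1: VC-HIT | VC [14, 13, 9]

SEQ = [MISS, MISS, L1-HIT, L1-HIT, L1-HIT, L1-HIT, L1-HIT, L1-HIT, L1-HIT, MISS, L1-HIT, MISS, VC-HIT, MISS, MISS, VC-HIT]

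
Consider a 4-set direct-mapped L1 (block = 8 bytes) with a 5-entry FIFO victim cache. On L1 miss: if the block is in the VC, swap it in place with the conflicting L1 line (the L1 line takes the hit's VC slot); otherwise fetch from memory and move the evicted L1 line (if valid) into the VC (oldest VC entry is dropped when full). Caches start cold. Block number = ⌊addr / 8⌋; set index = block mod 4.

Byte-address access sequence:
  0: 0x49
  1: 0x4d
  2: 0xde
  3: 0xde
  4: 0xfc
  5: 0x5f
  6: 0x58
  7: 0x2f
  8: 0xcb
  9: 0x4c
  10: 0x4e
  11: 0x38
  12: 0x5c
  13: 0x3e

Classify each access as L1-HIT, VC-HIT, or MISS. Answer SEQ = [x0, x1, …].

SEQ = [MISS, L1-HIT, MISS, L1-HIT, MISS, MISS, L1-HIT, MISS, MISS, VC-HIT, L1-HIT, MISS, VC-HIT, VC-HIT]

#0 0x49→b9/s1 MISS; vc=[]
#1 0x4d→b9/s1 L1-HIT; vc=[]
#2 0xde→b27/s3 MISS; vc=[]
#3 0xde→b27/s3 L1-HIT; vc=[]
#4 0xfc→b31/s3 MISS; vc=[27]
#5 0x5f→b11/s3 MISS; vc=[27,31]
#6 0x58→b11/s3 L1-HIT; vc=[27,31]
#7 0x2f→b5/s1 MISS; vc=[27,31,9]
#8 0xcb→b25/s1 MISS; vc=[27,31,9,5]
#9 0x4c→b9/s1 VC-HIT; vc=[27,31,25,5]
#10 0x4e→b9/s1 L1-HIT; vc=[27,31,25,5]
#11 0x38→b7/s3 MISS; vc=[27,31,25,5,11]
#12 0x5c→b11/s3 VC-HIT; vc=[27,31,25,5,7]
#13 0x3e→b7/s3 VC-HIT; vc=[27,31,25,5,11]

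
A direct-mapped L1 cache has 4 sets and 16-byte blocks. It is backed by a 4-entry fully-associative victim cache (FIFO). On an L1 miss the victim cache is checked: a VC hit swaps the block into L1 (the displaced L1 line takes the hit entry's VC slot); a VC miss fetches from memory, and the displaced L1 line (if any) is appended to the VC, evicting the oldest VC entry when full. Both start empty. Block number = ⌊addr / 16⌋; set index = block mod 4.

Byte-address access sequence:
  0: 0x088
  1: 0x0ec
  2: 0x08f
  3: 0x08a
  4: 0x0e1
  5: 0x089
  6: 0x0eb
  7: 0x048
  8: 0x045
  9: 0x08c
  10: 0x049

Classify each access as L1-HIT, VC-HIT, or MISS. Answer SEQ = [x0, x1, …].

SEQ = [MISS, MISS, L1-HIT, L1-HIT, L1-HIT, L1-HIT, L1-HIT, MISS, L1-HIT, VC-HIT, VC-HIT]

  [0] addr=0x88 blk=8 s=0: MISS | VC []
  [1] addr=0xec blk=14 s=2: MISS | VC []
  [2] addr=0x8f blk=8 s=0: L1-HIT | VC []
  [3] addr=0x8a blk=8 s=0: L1-HIT | VC []
  [4] addr=0xe1 blk=14 s=2: L1-HIT | VC []
  [5] addr=0x89 blk=8 s=0: L1-HIT | VC []
  [6] addr=0xeb blk=14 s=2: L1-HIT | VC []
  [7] addr=0x48 blk=4 s=0: MISS | VC [8]
  [8] addr=0x45 blk=4 s=0: L1-HIT | VC [8]
  [9] addr=0x8c blk=8 s=0: VC-HIT | VC [4]
  [10] addr=0x49 blk=4 s=0: VC-HIT | VC [8]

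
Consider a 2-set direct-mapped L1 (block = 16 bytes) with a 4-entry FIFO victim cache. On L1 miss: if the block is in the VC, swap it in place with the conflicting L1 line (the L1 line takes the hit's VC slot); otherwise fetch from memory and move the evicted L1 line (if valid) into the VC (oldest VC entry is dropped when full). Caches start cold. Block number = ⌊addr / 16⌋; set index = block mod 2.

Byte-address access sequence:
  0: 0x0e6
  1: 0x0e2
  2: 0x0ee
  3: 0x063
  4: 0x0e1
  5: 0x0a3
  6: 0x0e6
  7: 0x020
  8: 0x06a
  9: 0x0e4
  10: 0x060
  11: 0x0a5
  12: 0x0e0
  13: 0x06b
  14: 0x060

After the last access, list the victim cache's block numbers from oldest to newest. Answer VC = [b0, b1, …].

VC = [2, 14, 10]

#0 0xe6→b14/s0 MISS; vc=[]
#1 0xe2→b14/s0 L1-HIT; vc=[]
#2 0xee→b14/s0 L1-HIT; vc=[]
#3 0x63→b6/s0 MISS; vc=[14]
#4 0xe1→b14/s0 VC-HIT; vc=[6]
#5 0xa3→b10/s0 MISS; vc=[6,14]
#6 0xe6→b14/s0 VC-HIT; vc=[6,10]
#7 0x20→b2/s0 MISS; vc=[6,10,14]
#8 0x6a→b6/s0 VC-HIT; vc=[2,10,14]
#9 0xe4→b14/s0 VC-HIT; vc=[2,10,6]
#10 0x60→b6/s0 VC-HIT; vc=[2,10,14]
#11 0xa5→b10/s0 VC-HIT; vc=[2,6,14]
#12 0xe0→b14/s0 VC-HIT; vc=[2,6,10]
#13 0x6b→b6/s0 VC-HIT; vc=[2,14,10]
#14 0x60→b6/s0 L1-HIT; vc=[2,14,10]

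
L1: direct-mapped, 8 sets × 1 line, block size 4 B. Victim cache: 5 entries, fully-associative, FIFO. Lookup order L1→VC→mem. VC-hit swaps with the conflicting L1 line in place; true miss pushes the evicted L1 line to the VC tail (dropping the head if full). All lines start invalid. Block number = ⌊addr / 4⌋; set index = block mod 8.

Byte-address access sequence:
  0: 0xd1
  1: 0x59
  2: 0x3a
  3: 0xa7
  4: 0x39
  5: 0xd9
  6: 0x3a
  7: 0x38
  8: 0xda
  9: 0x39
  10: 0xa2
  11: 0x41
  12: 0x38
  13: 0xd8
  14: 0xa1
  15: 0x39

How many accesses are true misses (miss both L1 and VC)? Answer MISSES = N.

  [0] addr=0xd1 blk=52 s=4: MISS | VC []
  [1] addr=0x59 blk=22 s=6: MISS | VC []
  [2] addr=0x3a blk=14 s=6: MISS | VC [22]
  [3] addr=0xa7 blk=41 s=1: MISS | VC [22]
  [4] addr=0x39 blk=14 s=6: L1-HIT | VC [22]
  [5] addr=0xd9 blk=54 s=6: MISS | VC [22, 14]
  [6] addr=0x3a blk=14 s=6: VC-HIT | VC [22, 54]
  [7] addr=0x38 blk=14 s=6: L1-HIT | VC [22, 54]
  [8] addr=0xda blk=54 s=6: VC-HIT | VC [22, 14]
  [9] addr=0x39 blk=14 s=6: VC-HIT | VC [22, 54]
  [10] addr=0xa2 blk=40 s=0: MISS | VC [22, 54]
  [11] addr=0x41 blk=16 s=0: MISS | VC [22, 54, 40]
  [12] addr=0x38 blk=14 s=6: L1-HIT | VC [22, 54, 40]
  [13] addr=0xd8 blk=54 s=6: VC-HIT | VC [22, 14, 40]
  [14] addr=0xa1 blk=40 s=0: VC-HIT | VC [22, 14, 16]
  [15] addr=0x39 blk=14 s=6: VC-HIT | VC [22, 54, 16]

MISSES = 7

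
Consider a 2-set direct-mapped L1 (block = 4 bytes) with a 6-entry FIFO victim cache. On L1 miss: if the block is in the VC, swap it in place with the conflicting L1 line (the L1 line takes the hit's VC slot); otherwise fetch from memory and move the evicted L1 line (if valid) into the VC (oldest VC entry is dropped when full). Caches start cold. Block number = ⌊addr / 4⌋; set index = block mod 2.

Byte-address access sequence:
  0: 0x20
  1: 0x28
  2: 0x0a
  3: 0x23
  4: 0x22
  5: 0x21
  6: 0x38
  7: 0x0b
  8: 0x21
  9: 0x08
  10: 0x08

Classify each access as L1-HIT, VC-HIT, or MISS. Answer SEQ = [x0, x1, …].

0: 0x20 (blk 8, set 0) → MISS  vc=[]
1: 0x28 (blk 10, set 0) → MISS  vc=[8]
2: 0xa (blk 2, set 0) → MISS  vc=[8, 10]
3: 0x23 (blk 8, set 0) → VC-HIT  vc=[2, 10]
4: 0x22 (blk 8, set 0) → L1-HIT  vc=[2, 10]
5: 0x21 (blk 8, set 0) → L1-HIT  vc=[2, 10]
6: 0x38 (blk 14, set 0) → MISS  vc=[2, 10, 8]
7: 0xb (blk 2, set 0) → VC-HIT  vc=[14, 10, 8]
8: 0x21 (blk 8, set 0) → VC-HIT  vc=[14, 10, 2]
9: 0x8 (blk 2, set 0) → VC-HIT  vc=[14, 10, 8]
10: 0x8 (blk 2, set 0) → L1-HIT  vc=[14, 10, 8]

SEQ = [MISS, MISS, MISS, VC-HIT, L1-HIT, L1-HIT, MISS, VC-HIT, VC-HIT, VC-HIT, L1-HIT]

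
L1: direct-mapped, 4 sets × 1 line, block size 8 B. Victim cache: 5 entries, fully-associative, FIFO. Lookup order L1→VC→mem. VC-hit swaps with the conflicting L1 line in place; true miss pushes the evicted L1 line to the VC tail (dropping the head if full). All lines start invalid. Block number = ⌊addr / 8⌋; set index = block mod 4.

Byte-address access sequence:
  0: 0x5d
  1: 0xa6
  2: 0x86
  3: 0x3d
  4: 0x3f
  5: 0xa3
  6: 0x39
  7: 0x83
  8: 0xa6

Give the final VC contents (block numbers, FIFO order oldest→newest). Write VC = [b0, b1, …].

  [0] addr=0x5d blk=11 s=3: MISS | VC []
  [1] addr=0xa6 blk=20 s=0: MISS | VC []
  [2] addr=0x86 blk=16 s=0: MISS | VC [20]
  [3] addr=0x3d blk=7 s=3: MISS | VC [20, 11]
  [4] addr=0x3f blk=7 s=3: L1-HIT | VC [20, 11]
  [5] addr=0xa3 blk=20 s=0: VC-HIT | VC [16, 11]
  [6] addr=0x39 blk=7 s=3: L1-HIT | VC [16, 11]
  [7] addr=0x83 blk=16 s=0: VC-HIT | VC [20, 11]
  [8] addr=0xa6 blk=20 s=0: VC-HIT | VC [16, 11]

VC = [16, 11]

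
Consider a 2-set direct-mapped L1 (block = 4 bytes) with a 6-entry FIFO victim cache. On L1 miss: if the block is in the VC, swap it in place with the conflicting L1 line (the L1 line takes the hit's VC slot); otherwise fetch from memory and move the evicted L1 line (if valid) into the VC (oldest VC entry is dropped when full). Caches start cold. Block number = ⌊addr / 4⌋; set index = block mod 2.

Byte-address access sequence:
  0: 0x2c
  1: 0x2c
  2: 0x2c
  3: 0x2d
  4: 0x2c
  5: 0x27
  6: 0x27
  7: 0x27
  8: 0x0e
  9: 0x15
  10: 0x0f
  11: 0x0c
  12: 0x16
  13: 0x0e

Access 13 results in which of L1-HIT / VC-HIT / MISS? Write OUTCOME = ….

  [0] addr=0x2c blk=11 s=1: MISS | VC []
  [1] addr=0x2c blk=11 s=1: L1-HIT | VC []
  [2] addr=0x2c blk=11 s=1: L1-HIT | VC []
  [3] addr=0x2d blk=11 s=1: L1-HIT | VC []
  [4] addr=0x2c blk=11 s=1: L1-HIT | VC []
  [5] addr=0x27 blk=9 s=1: MISS | VC [11]
  [6] addr=0x27 blk=9 s=1: L1-HIT | VC [11]
  [7] addr=0x27 blk=9 s=1: L1-HIT | VC [11]
  [8] addr=0xe blk=3 s=1: MISS | VC [11, 9]
  [9] addr=0x15 blk=5 s=1: MISS | VC [11, 9, 3]
  [10] addr=0xf blk=3 s=1: VC-HIT | VC [11, 9, 5]
  [11] addr=0xc blk=3 s=1: L1-HIT | VC [11, 9, 5]
  [12] addr=0x16 blk=5 s=1: VC-HIT | VC [11, 9, 3]
  [13] addr=0xe blk=3 s=1: VC-HIT | VC [11, 9, 5]

OUTCOME = VC-HIT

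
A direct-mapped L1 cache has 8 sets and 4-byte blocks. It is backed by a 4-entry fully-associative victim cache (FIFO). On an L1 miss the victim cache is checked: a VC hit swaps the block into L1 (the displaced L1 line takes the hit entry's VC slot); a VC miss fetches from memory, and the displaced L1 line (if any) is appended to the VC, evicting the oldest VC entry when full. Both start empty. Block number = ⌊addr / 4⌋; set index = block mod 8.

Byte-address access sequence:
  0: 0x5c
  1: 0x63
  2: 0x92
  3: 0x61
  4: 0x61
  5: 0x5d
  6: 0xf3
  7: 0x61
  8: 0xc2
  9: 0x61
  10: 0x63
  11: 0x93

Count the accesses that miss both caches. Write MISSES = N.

0: 0x5c (blk 23, set 7) → MISS  vc=[]
1: 0x63 (blk 24, set 0) → MISS  vc=[]
2: 0x92 (blk 36, set 4) → MISS  vc=[]
3: 0x61 (blk 24, set 0) → L1-HIT  vc=[]
4: 0x61 (blk 24, set 0) → L1-HIT  vc=[]
5: 0x5d (blk 23, set 7) → L1-HIT  vc=[]
6: 0xf3 (blk 60, set 4) → MISS  vc=[36]
7: 0x61 (blk 24, set 0) → L1-HIT  vc=[36]
8: 0xc2 (blk 48, set 0) → MISS  vc=[36, 24]
9: 0x61 (blk 24, set 0) → VC-HIT  vc=[36, 48]
10: 0x63 (blk 24, set 0) → L1-HIT  vc=[36, 48]
11: 0x93 (blk 36, set 4) → VC-HIT  vc=[60, 48]

MISSES = 5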